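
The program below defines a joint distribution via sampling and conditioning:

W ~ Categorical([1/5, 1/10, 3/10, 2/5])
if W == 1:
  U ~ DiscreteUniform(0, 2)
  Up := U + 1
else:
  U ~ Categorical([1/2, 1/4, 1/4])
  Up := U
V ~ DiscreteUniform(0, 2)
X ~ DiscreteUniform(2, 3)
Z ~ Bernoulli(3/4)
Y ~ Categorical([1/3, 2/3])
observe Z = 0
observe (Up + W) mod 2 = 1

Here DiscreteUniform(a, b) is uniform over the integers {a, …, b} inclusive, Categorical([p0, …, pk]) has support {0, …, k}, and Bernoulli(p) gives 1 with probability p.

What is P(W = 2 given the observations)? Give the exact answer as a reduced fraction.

P(W = 2 | obs) = 9/55

Enumerate traces; 60 have nonzero weight after conditioning:
  (W=0, U=1, V=0, X=2, Z=0, Y=0) weight 1/1440
  (W=0, U=1, V=0, X=2, Z=0, Y=1) weight 1/720
  (W=0, U=1, V=0, X=3, Z=0, Y=0) weight 1/1440
  (W=0, U=1, V=0, X=3, Z=0, Y=1) weight 1/720
  (W=0, U=1, V=1, X=2, Z=0, Y=0) weight 1/1440
  (W=0, U=1, V=1, X=2, Z=0, Y=1) weight 1/720
  (W=0, U=1, V=1, X=3, Z=0, Y=0) weight 1/1440
  (W=0, U=1, V=1, X=3, Z=0, Y=1) weight 1/720
  (W=1, U=1, V=0, X=2, Z=0, Y=0) weight 1/2160
  (W=2, U=1, V=0, X=2, Z=0, Y=0) weight 1/960
  … 50 more
Group by W:
  weight(W=0) = 1/80
  weight(W=1) = 1/120
  weight(W=2) = 3/160
  weight(W=3) = 3/40
Total weight = 1/80 + 1/120 + 3/160 + 3/40 = 11/96
P(W=0 | obs) = 1/80 / 11/96 = 6/55
P(W=1 | obs) = 1/120 / 11/96 = 4/55
P(W=2 | obs) = 3/160 / 11/96 = 9/55
P(W=3 | obs) = 3/40 / 11/96 = 36/55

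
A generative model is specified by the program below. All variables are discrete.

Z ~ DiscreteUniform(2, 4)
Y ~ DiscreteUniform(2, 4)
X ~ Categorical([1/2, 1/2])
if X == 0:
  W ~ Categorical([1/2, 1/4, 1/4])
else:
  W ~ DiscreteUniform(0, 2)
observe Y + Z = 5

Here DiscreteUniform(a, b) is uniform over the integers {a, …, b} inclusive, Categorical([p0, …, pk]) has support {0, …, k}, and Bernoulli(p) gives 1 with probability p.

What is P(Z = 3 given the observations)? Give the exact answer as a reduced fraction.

P(Z = 3 | obs) = 1/2

Enumerate traces; 12 have nonzero weight after conditioning:
  (Z=2, Y=3, X=0, W=0) weight 1/36
  (Z=2, Y=3, X=0, W=1) weight 1/72
  (Z=2, Y=3, X=0, W=2) weight 1/72
  (Z=2, Y=3, X=1, W=0) weight 1/54
  (Z=2, Y=3, X=1, W=1) weight 1/54
  (Z=2, Y=3, X=1, W=2) weight 1/54
  (Z=3, Y=2, X=0, W=0) weight 1/36
  (Z=3, Y=2, X=0, W=1) weight 1/72
  … 4 more
Group by Z:
  weight(Z=2) = 1/9
  weight(Z=3) = 1/9
Total weight = 1/9 + 1/9 = 2/9
P(Z=2 | obs) = 1/9 / 2/9 = 1/2
P(Z=3 | obs) = 1/9 / 2/9 = 1/2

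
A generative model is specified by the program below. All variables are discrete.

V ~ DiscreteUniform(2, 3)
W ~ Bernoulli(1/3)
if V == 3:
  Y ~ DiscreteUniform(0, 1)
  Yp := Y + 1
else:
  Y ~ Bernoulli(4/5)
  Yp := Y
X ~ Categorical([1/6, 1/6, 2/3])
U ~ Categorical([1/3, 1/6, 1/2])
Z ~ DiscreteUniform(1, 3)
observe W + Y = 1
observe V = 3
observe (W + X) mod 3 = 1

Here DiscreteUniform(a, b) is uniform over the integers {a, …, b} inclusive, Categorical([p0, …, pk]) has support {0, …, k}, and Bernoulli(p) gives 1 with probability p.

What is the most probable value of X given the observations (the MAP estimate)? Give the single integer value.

Enumerate traces; 18 have nonzero weight after conditioning:
  (V=3, W=0, Y=1, X=1, U=0, Z=1) weight 1/324
  (V=3, W=0, Y=1, X=1, U=0, Z=2) weight 1/324
  (V=3, W=0, Y=1, X=1, U=0, Z=3) weight 1/324
  (V=3, W=0, Y=1, X=1, U=1, Z=1) weight 1/648
  (V=3, W=0, Y=1, X=1, U=1, Z=2) weight 1/648
  (V=3, W=0, Y=1, X=1, U=1, Z=3) weight 1/648
  (V=3, W=0, Y=1, X=1, U=2, Z=1) weight 1/216
  (V=3, W=0, Y=1, X=1, U=2, Z=2) weight 1/216
  (V=3, W=1, Y=0, X=0, U=0, Z=1) weight 1/648
  … 9 more
Group by X:
  weight(X=0) = 1/72
  weight(X=1) = 1/36
Total weight = 1/72 + 1/36 = 1/24
P(X=0 | obs) = 1/72 / 1/24 = 1/3
P(X=1 | obs) = 1/36 / 1/24 = 2/3
argmax = 1

argmax_v P(X = v | obs) = 1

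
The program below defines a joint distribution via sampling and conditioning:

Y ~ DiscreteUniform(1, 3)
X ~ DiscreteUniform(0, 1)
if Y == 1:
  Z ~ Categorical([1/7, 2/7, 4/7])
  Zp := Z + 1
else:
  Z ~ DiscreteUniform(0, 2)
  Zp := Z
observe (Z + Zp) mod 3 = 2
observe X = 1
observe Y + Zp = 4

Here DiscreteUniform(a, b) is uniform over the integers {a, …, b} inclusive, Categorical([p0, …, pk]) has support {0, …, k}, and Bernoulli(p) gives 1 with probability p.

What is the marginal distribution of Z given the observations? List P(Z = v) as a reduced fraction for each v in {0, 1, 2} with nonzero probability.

Enumerate traces; 2 have nonzero weight after conditioning:
  (Y=1, X=1, Z=2) weight 2/21
  (Y=3, X=1, Z=1) weight 1/18
Group by Z:
  weight(Z=1) = 1/18
  weight(Z=2) = 2/21
Total weight = 1/18 + 2/21 = 19/126
P(Z=1 | obs) = 1/18 / 19/126 = 7/19
P(Z=2 | obs) = 2/21 / 19/126 = 12/19

P(Z=1) = 7/19, P(Z=2) = 12/19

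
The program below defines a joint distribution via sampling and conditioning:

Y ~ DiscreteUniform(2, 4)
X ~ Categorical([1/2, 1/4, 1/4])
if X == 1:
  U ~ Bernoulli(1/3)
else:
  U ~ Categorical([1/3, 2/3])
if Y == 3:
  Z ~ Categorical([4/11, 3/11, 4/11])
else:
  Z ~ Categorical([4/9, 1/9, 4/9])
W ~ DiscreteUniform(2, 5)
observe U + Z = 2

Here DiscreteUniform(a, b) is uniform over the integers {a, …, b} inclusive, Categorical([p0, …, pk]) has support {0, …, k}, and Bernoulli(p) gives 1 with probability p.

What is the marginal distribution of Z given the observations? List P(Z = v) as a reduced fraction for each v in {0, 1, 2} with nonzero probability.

P(Z=1) = 343/963, P(Z=2) = 620/963

Enumerate traces; 72 have nonzero weight after conditioning:
  (Y=2, X=0, U=0, Z=2, W=2) weight 1/162
  (Y=2, X=0, U=0, Z=2, W=3) weight 1/162
  (Y=2, X=0, U=0, Z=2, W=4) weight 1/162
  (Y=2, X=0, U=0, Z=2, W=5) weight 1/162
  (Y=2, X=0, U=1, Z=1, W=2) weight 1/324
  (Y=2, X=0, U=1, Z=1, W=3) weight 1/324
  (Y=2, X=0, U=1, Z=1, W=4) weight 1/324
  (Y=2, X=0, U=1, Z=1, W=5) weight 1/324
  … 64 more
Group by Z:
  weight(Z=1) = 343/3564
  weight(Z=2) = 155/891
Total weight = 343/3564 + 155/891 = 107/396
P(Z=1 | obs) = 343/3564 / 107/396 = 343/963
P(Z=2 | obs) = 155/891 / 107/396 = 620/963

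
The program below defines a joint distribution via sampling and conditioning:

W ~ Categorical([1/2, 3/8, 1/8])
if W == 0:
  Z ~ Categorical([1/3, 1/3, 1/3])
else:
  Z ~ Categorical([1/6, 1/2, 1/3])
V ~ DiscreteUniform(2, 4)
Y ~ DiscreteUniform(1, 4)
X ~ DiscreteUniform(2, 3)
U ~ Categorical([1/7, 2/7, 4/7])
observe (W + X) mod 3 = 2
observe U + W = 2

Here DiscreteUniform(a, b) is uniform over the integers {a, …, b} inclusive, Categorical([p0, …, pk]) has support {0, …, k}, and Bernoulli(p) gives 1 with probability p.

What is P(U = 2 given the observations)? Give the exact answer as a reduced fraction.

Enumerate traces; 72 have nonzero weight after conditioning:
  (W=0, Z=0, V=2, Y=1, X=2, U=2) weight 1/252
  (W=0, Z=0, V=2, Y=2, X=2, U=2) weight 1/252
  (W=0, Z=0, V=2, Y=3, X=2, U=2) weight 1/252
  (W=0, Z=0, V=2, Y=4, X=2, U=2) weight 1/252
  (W=0, Z=0, V=3, Y=1, X=2, U=2) weight 1/252
  (W=0, Z=0, V=3, Y=2, X=2, U=2) weight 1/252
  (W=0, Z=0, V=3, Y=3, X=2, U=2) weight 1/252
  (W=0, Z=0, V=3, Y=4, X=2, U=2) weight 1/252
  (W=2, Z=0, V=2, Y=1, X=3, U=0) weight 1/8064
  … 63 more
Group by U:
  weight(U=0) = 1/112
  weight(U=2) = 1/7
Total weight = 1/112 + 1/7 = 17/112
P(U=0 | obs) = 1/112 / 17/112 = 1/17
P(U=2 | obs) = 1/7 / 17/112 = 16/17

P(U = 2 | obs) = 16/17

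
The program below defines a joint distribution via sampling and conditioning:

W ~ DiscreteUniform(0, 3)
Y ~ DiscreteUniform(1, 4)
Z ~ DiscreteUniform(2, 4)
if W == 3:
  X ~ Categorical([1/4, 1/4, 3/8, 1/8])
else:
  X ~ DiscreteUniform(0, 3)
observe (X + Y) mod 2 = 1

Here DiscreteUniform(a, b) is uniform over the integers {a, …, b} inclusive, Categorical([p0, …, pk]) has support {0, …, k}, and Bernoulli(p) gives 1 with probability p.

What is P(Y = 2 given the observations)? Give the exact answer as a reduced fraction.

P(Y = 2 | obs) = 15/64

Enumerate traces; 96 have nonzero weight after conditioning:
  (W=0, Y=1, Z=2, X=0) weight 1/192
  (W=0, Y=1, Z=2, X=2) weight 1/192
  (W=0, Y=1, Z=3, X=0) weight 1/192
  (W=0, Y=1, Z=3, X=2) weight 1/192
  (W=0, Y=1, Z=4, X=0) weight 1/192
  (W=0, Y=1, Z=4, X=2) weight 1/192
  (W=0, Y=2, Z=2, X=1) weight 1/192
  (W=0, Y=2, Z=2, X=3) weight 1/192
  (W=0, Y=3, Z=2, X=0) weight 1/192
  (W=0, Y=4, Z=2, X=1) weight 1/192
  … 86 more
Group by Y:
  weight(Y=1) = 17/128
  weight(Y=2) = 15/128
  weight(Y=3) = 17/128
  weight(Y=4) = 15/128
Total weight = 17/128 + 15/128 + 17/128 + 15/128 = 1/2
P(Y=1 | obs) = 17/128 / 1/2 = 17/64
P(Y=2 | obs) = 15/128 / 1/2 = 15/64
P(Y=3 | obs) = 17/128 / 1/2 = 17/64
P(Y=4 | obs) = 15/128 / 1/2 = 15/64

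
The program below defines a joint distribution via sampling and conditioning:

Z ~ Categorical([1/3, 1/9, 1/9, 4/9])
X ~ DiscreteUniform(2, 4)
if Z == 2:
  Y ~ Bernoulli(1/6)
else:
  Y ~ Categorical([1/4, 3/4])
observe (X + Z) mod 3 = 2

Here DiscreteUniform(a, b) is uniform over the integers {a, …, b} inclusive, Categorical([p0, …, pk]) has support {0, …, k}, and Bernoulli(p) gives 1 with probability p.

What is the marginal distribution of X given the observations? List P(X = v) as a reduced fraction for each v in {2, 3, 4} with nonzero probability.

P(X=2) = 7/9, P(X=3) = 1/9, P(X=4) = 1/9

Enumerate traces; 8 have nonzero weight after conditioning:
  (Z=0, X=2, Y=0) weight 1/36
  (Z=0, X=2, Y=1) weight 1/12
  (Z=1, X=4, Y=0) weight 1/108
  (Z=1, X=4, Y=1) weight 1/36
  (Z=2, X=3, Y=0) weight 5/162
  (Z=2, X=3, Y=1) weight 1/162
  (Z=3, X=2, Y=0) weight 1/27
  (Z=3, X=2, Y=1) weight 1/9
Group by X:
  weight(X=2) = 7/27
  weight(X=3) = 1/27
  weight(X=4) = 1/27
Total weight = 7/27 + 1/27 + 1/27 = 1/3
P(X=2 | obs) = 7/27 / 1/3 = 7/9
P(X=3 | obs) = 1/27 / 1/3 = 1/9
P(X=4 | obs) = 1/27 / 1/3 = 1/9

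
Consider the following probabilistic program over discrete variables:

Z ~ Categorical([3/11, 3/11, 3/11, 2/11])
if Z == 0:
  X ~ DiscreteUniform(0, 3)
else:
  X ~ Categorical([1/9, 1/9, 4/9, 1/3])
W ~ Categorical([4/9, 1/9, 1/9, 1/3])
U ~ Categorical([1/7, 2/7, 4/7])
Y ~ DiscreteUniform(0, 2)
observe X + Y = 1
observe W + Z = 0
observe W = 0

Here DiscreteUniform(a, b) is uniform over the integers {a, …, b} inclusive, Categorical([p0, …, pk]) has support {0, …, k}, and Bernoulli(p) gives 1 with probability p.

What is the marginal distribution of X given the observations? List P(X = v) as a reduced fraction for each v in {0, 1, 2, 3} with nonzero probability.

Enumerate traces; 6 have nonzero weight after conditioning:
  (Z=0, X=0, W=0, U=0, Y=1) weight 1/693
  (Z=0, X=0, W=0, U=1, Y=1) weight 2/693
  (Z=0, X=0, W=0, U=2, Y=1) weight 4/693
  (Z=0, X=1, W=0, U=0, Y=0) weight 1/693
  (Z=0, X=1, W=0, U=1, Y=0) weight 2/693
  (Z=0, X=1, W=0, U=2, Y=0) weight 4/693
Group by X:
  weight(X=0) = 1/99
  weight(X=1) = 1/99
Total weight = 1/99 + 1/99 = 2/99
P(X=0 | obs) = 1/99 / 2/99 = 1/2
P(X=1 | obs) = 1/99 / 2/99 = 1/2

P(X=0) = 1/2, P(X=1) = 1/2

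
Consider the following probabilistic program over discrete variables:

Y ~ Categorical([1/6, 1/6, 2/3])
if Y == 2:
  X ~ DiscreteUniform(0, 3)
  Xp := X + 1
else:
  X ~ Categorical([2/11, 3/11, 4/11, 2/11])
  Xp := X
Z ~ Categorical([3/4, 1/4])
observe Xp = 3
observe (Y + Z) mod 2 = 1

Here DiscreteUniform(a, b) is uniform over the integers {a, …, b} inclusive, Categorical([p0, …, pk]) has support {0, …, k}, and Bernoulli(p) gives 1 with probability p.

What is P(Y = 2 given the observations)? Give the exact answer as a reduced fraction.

Enumerate traces; 3 have nonzero weight after conditioning:
  (Y=0, X=3, Z=1) weight 1/132
  (Y=1, X=3, Z=0) weight 1/44
  (Y=2, X=2, Z=1) weight 1/24
Group by Y:
  weight(Y=0) = 1/132
  weight(Y=1) = 1/44
  weight(Y=2) = 1/24
Total weight = 1/132 + 1/44 + 1/24 = 19/264
P(Y=0 | obs) = 1/132 / 19/264 = 2/19
P(Y=1 | obs) = 1/44 / 19/264 = 6/19
P(Y=2 | obs) = 1/24 / 19/264 = 11/19

P(Y = 2 | obs) = 11/19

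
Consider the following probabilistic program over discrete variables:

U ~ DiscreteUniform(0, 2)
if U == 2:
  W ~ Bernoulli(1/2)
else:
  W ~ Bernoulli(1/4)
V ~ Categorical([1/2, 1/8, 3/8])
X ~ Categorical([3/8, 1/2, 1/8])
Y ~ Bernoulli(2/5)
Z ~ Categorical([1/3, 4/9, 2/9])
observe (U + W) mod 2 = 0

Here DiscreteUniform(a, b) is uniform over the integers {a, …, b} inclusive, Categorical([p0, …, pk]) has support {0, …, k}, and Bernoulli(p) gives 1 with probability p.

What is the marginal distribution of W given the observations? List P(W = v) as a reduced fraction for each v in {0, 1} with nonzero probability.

P(W=0) = 5/6, P(W=1) = 1/6

Enumerate traces; 162 have nonzero weight after conditioning:
  (U=0, W=0, V=0, X=0, Y=0, Z=0) weight 3/320
  (U=0, W=0, V=0, X=0, Y=0, Z=1) weight 1/80
  (U=0, W=0, V=0, X=0, Y=0, Z=2) weight 1/160
  (U=0, W=0, V=0, X=0, Y=1, Z=0) weight 1/160
  (U=0, W=0, V=0, X=0, Y=1, Z=1) weight 1/120
  (U=0, W=0, V=0, X=0, Y=1, Z=2) weight 1/240
  (U=0, W=0, V=0, X=1, Y=0, Z=0) weight 1/80
  (U=0, W=0, V=0, X=1, Y=0, Z=1) weight 1/60
  (U=1, W=1, V=0, X=0, Y=0, Z=0) weight 1/320
  … 153 more
Group by W:
  weight(W=0) = 5/12
  weight(W=1) = 1/12
Total weight = 5/12 + 1/12 = 1/2
P(W=0 | obs) = 5/12 / 1/2 = 5/6
P(W=1 | obs) = 1/12 / 1/2 = 1/6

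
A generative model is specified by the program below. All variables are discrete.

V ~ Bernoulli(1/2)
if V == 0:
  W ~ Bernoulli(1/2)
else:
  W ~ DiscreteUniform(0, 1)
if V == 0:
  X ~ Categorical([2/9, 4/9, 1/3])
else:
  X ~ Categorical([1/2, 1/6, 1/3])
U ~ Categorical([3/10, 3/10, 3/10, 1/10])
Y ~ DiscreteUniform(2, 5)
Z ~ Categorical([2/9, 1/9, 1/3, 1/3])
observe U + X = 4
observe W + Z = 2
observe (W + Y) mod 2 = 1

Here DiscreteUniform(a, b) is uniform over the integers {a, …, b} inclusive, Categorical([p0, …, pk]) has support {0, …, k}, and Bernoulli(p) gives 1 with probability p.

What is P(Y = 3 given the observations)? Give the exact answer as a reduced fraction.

Enumerate traces; 16 have nonzero weight after conditioning:
  (V=0, W=0, X=1, U=3, Y=3, Z=2) weight 1/1080
  (V=0, W=0, X=1, U=3, Y=5, Z=2) weight 1/1080
  (V=0, W=0, X=2, U=2, Y=3, Z=2) weight 1/480
  (V=0, W=0, X=2, U=2, Y=5, Z=2) weight 1/480
  (V=0, W=1, X=1, U=3, Y=2, Z=1) weight 1/3240
  (V=0, W=1, X=1, U=3, Y=4, Z=1) weight 1/3240
  (V=0, W=1, X=2, U=2, Y=2, Z=1) weight 1/1440
  (V=0, W=1, X=2, U=2, Y=4, Z=1) weight 1/1440
  … 8 more
Group by Y:
  weight(Y=2) = 47/25920
  weight(Y=3) = 47/8640
  weight(Y=4) = 47/25920
  weight(Y=5) = 47/8640
Total weight = 47/25920 + 47/8640 + 47/25920 + 47/8640 = 47/3240
P(Y=2 | obs) = 47/25920 / 47/3240 = 1/8
P(Y=3 | obs) = 47/8640 / 47/3240 = 3/8
P(Y=4 | obs) = 47/25920 / 47/3240 = 1/8
P(Y=5 | obs) = 47/8640 / 47/3240 = 3/8

P(Y = 3 | obs) = 3/8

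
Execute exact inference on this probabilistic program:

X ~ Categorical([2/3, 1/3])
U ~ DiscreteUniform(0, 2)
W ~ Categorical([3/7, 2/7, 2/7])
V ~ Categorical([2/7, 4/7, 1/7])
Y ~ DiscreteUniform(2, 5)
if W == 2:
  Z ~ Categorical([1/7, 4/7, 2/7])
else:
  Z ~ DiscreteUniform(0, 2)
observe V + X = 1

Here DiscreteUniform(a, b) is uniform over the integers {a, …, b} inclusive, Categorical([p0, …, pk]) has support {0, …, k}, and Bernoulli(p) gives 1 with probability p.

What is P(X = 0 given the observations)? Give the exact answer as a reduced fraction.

P(X = 0 | obs) = 4/5

Enumerate traces; 216 have nonzero weight after conditioning:
  (X=0, U=0, W=0, V=1, Y=2, Z=0) weight 2/441
  (X=0, U=0, W=0, V=1, Y=2, Z=1) weight 2/441
  (X=0, U=0, W=0, V=1, Y=2, Z=2) weight 2/441
  (X=0, U=0, W=0, V=1, Y=3, Z=0) weight 2/441
  (X=0, U=0, W=0, V=1, Y=3, Z=1) weight 2/441
  (X=0, U=0, W=0, V=1, Y=3, Z=2) weight 2/441
  (X=0, U=0, W=0, V=1, Y=4, Z=0) weight 2/441
  (X=0, U=0, W=0, V=1, Y=4, Z=1) weight 2/441
  (X=1, U=0, W=0, V=0, Y=2, Z=0) weight 1/882
  … 207 more
Group by X:
  weight(X=0) = 8/21
  weight(X=1) = 2/21
Total weight = 8/21 + 2/21 = 10/21
P(X=0 | obs) = 8/21 / 10/21 = 4/5
P(X=1 | obs) = 2/21 / 10/21 = 1/5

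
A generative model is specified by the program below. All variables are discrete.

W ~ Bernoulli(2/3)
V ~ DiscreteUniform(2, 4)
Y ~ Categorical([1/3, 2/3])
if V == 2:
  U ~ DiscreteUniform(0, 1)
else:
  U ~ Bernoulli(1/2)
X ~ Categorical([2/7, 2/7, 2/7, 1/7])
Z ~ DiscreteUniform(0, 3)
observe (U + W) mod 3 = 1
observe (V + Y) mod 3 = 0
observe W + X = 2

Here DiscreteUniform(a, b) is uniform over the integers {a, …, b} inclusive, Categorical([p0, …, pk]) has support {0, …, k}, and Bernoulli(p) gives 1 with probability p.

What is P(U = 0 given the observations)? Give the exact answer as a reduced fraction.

P(U = 0 | obs) = 2/3

Enumerate traces; 16 have nonzero weight after conditioning:
  (W=0, V=2, Y=1, U=1, X=2, Z=0) weight 1/378
  (W=0, V=2, Y=1, U=1, X=2, Z=1) weight 1/378
  (W=0, V=2, Y=1, U=1, X=2, Z=2) weight 1/378
  (W=0, V=2, Y=1, U=1, X=2, Z=3) weight 1/378
  (W=0, V=3, Y=0, U=1, X=2, Z=0) weight 1/756
  (W=0, V=3, Y=0, U=1, X=2, Z=1) weight 1/756
  (W=0, V=3, Y=0, U=1, X=2, Z=2) weight 1/756
  (W=0, V=3, Y=0, U=1, X=2, Z=3) weight 1/756
  (W=1, V=2, Y=1, U=0, X=1, Z=0) weight 1/189
  … 7 more
Group by U:
  weight(U=0) = 2/63
  weight(U=1) = 1/63
Total weight = 2/63 + 1/63 = 1/21
P(U=0 | obs) = 2/63 / 1/21 = 2/3
P(U=1 | obs) = 1/63 / 1/21 = 1/3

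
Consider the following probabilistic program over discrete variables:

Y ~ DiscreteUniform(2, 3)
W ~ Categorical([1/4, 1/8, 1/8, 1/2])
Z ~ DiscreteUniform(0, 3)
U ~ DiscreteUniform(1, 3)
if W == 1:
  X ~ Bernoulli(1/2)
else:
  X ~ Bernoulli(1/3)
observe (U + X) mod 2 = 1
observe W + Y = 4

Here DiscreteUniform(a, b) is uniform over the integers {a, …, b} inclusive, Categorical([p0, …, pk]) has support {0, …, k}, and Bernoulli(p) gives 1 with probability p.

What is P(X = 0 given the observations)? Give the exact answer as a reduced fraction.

Enumerate traces; 24 have nonzero weight after conditioning:
  (Y=2, W=2, Z=0, U=1, X=0) weight 1/288
  (Y=2, W=2, Z=0, U=2, X=1) weight 1/576
  (Y=2, W=2, Z=0, U=3, X=0) weight 1/288
  (Y=2, W=2, Z=1, U=1, X=0) weight 1/288
  (Y=2, W=2, Z=1, U=2, X=1) weight 1/576
  (Y=2, W=2, Z=1, U=3, X=0) weight 1/288
  (Y=2, W=2, Z=2, U=1, X=0) weight 1/288
  (Y=2, W=2, Z=2, U=2, X=1) weight 1/576
  … 16 more
Group by X:
  weight(X=0) = 7/144
  weight(X=1) = 5/288
Total weight = 7/144 + 5/288 = 19/288
P(X=0 | obs) = 7/144 / 19/288 = 14/19
P(X=1 | obs) = 5/288 / 19/288 = 5/19

P(X = 0 | obs) = 14/19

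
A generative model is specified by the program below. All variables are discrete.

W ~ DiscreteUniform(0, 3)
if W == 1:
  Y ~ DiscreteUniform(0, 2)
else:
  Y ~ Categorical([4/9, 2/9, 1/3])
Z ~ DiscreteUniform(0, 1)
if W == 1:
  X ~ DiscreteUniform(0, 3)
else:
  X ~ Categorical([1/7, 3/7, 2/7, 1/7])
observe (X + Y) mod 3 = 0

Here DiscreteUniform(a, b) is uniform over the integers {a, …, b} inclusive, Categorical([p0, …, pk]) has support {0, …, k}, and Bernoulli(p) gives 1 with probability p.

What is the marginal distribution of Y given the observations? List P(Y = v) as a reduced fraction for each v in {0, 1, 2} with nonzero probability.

Enumerate traces; 32 have nonzero weight after conditioning:
  (W=0, Y=0, Z=0, X=0) weight 1/126
  (W=0, Y=0, Z=0, X=3) weight 1/126
  (W=0, Y=0, Z=1, X=0) weight 1/126
  (W=0, Y=0, Z=1, X=3) weight 1/126
  (W=0, Y=1, Z=0, X=2) weight 1/126
  (W=0, Y=1, Z=1, X=2) weight 1/126
  (W=0, Y=2, Z=0, X=1) weight 1/56
  (W=0, Y=2, Z=1, X=1) weight 1/56
  … 24 more
Group by Y:
  weight(Y=0) = 23/168
  weight(Y=1) = 23/336
  weight(Y=2) = 43/336
Total weight = 23/168 + 23/336 + 43/336 = 1/3
P(Y=0 | obs) = 23/168 / 1/3 = 23/56
P(Y=1 | obs) = 23/336 / 1/3 = 23/112
P(Y=2 | obs) = 43/336 / 1/3 = 43/112

P(Y=0) = 23/56, P(Y=1) = 23/112, P(Y=2) = 43/112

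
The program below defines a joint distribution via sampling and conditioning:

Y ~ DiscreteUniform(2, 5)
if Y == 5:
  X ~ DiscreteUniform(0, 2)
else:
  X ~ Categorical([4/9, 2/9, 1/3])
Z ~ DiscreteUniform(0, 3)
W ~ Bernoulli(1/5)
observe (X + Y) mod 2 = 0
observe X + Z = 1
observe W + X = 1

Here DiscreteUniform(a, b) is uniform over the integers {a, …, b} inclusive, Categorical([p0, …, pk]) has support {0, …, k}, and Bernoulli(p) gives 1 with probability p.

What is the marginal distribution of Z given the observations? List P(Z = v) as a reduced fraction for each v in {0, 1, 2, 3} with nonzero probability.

P(Z=0) = 5/7, P(Z=1) = 2/7

Enumerate traces; 4 have nonzero weight after conditioning:
  (Y=2, X=0, Z=1, W=1) weight 1/180
  (Y=3, X=1, Z=0, W=0) weight 1/90
  (Y=4, X=0, Z=1, W=1) weight 1/180
  (Y=5, X=1, Z=0, W=0) weight 1/60
Group by Z:
  weight(Z=0) = 1/36
  weight(Z=1) = 1/90
Total weight = 1/36 + 1/90 = 7/180
P(Z=0 | obs) = 1/36 / 7/180 = 5/7
P(Z=1 | obs) = 1/90 / 7/180 = 2/7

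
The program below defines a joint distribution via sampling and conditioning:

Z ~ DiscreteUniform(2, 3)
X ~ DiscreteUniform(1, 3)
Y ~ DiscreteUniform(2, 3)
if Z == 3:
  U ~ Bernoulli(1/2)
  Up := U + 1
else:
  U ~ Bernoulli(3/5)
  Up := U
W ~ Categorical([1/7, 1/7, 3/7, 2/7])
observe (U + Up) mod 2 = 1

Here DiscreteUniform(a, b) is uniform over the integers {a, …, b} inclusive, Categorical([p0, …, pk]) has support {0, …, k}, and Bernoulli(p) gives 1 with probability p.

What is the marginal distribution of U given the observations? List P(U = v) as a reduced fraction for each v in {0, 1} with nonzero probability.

Enumerate traces; 48 have nonzero weight after conditioning:
  (Z=3, X=1, Y=2, U=0, W=0) weight 1/168
  (Z=3, X=1, Y=2, U=0, W=1) weight 1/168
  (Z=3, X=1, Y=2, U=0, W=2) weight 1/56
  (Z=3, X=1, Y=2, U=0, W=3) weight 1/84
  (Z=3, X=1, Y=2, U=1, W=0) weight 1/168
  (Z=3, X=1, Y=2, U=1, W=1) weight 1/168
  (Z=3, X=1, Y=2, U=1, W=2) weight 1/56
  (Z=3, X=1, Y=2, U=1, W=3) weight 1/84
  … 40 more
Group by U:
  weight(U=0) = 1/4
  weight(U=1) = 1/4
Total weight = 1/4 + 1/4 = 1/2
P(U=0 | obs) = 1/4 / 1/2 = 1/2
P(U=1 | obs) = 1/4 / 1/2 = 1/2

P(U=0) = 1/2, P(U=1) = 1/2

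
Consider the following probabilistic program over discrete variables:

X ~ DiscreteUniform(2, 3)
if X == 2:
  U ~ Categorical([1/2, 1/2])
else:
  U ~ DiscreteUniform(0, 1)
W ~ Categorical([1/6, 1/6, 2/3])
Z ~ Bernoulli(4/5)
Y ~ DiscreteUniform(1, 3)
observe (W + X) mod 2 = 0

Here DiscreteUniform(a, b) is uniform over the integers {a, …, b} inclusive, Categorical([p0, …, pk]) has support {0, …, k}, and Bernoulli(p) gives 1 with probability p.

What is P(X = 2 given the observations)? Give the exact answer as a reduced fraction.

Enumerate traces; 36 have nonzero weight after conditioning:
  (X=2, U=0, W=0, Z=0, Y=1) weight 1/360
  (X=2, U=0, W=0, Z=0, Y=2) weight 1/360
  (X=2, U=0, W=0, Z=0, Y=3) weight 1/360
  (X=2, U=0, W=0, Z=1, Y=1) weight 1/90
  (X=2, U=0, W=0, Z=1, Y=2) weight 1/90
  (X=2, U=0, W=0, Z=1, Y=3) weight 1/90
  (X=2, U=0, W=2, Z=0, Y=1) weight 1/90
  (X=2, U=0, W=2, Z=0, Y=2) weight 1/90
  (X=3, U=0, W=1, Z=0, Y=1) weight 1/360
  … 27 more
Group by X:
  weight(X=2) = 5/12
  weight(X=3) = 1/12
Total weight = 5/12 + 1/12 = 1/2
P(X=2 | obs) = 5/12 / 1/2 = 5/6
P(X=3 | obs) = 1/12 / 1/2 = 1/6

P(X = 2 | obs) = 5/6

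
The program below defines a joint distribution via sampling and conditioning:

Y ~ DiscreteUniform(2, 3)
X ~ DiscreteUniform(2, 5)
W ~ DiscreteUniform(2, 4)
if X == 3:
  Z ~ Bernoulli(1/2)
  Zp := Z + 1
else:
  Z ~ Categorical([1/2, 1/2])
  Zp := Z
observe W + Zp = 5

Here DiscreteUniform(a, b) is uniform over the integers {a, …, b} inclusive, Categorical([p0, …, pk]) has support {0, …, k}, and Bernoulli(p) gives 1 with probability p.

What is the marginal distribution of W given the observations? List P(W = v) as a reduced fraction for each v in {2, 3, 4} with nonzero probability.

P(W=3) = 1/5, P(W=4) = 4/5

Enumerate traces; 10 have nonzero weight after conditioning:
  (Y=2, X=2, W=4, Z=1) weight 1/48
  (Y=2, X=3, W=3, Z=1) weight 1/48
  (Y=2, X=3, W=4, Z=0) weight 1/48
  (Y=2, X=4, W=4, Z=1) weight 1/48
  (Y=2, X=5, W=4, Z=1) weight 1/48
  (Y=3, X=2, W=4, Z=1) weight 1/48
  (Y=3, X=3, W=3, Z=1) weight 1/48
  (Y=3, X=3, W=4, Z=0) weight 1/48
  … 2 more
Group by W:
  weight(W=3) = 1/24
  weight(W=4) = 1/6
Total weight = 1/24 + 1/6 = 5/24
P(W=3 | obs) = 1/24 / 5/24 = 1/5
P(W=4 | obs) = 1/6 / 5/24 = 4/5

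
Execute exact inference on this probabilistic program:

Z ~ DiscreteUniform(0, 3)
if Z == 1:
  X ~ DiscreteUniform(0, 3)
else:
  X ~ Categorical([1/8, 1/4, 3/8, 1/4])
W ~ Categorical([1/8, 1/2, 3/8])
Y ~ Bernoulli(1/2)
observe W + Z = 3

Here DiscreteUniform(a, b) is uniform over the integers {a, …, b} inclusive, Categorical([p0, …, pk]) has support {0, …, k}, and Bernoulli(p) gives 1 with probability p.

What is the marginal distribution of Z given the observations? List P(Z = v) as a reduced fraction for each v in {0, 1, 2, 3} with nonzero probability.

Enumerate traces; 24 have nonzero weight after conditioning:
  (Z=1, X=0, W=2, Y=0) weight 3/256
  (Z=1, X=0, W=2, Y=1) weight 3/256
  (Z=1, X=1, W=2, Y=0) weight 3/256
  (Z=1, X=1, W=2, Y=1) weight 3/256
  (Z=1, X=2, W=2, Y=0) weight 3/256
  (Z=1, X=2, W=2, Y=1) weight 3/256
  (Z=1, X=3, W=2, Y=0) weight 3/256
  (Z=1, X=3, W=2, Y=1) weight 3/256
  (Z=2, X=0, W=1, Y=0) weight 1/128
  (Z=3, X=0, W=0, Y=0) weight 1/512
  … 14 more
Group by Z:
  weight(Z=1) = 3/32
  weight(Z=2) = 1/8
  weight(Z=3) = 1/32
Total weight = 3/32 + 1/8 + 1/32 = 1/4
P(Z=1 | obs) = 3/32 / 1/4 = 3/8
P(Z=2 | obs) = 1/8 / 1/4 = 1/2
P(Z=3 | obs) = 1/32 / 1/4 = 1/8

P(Z=1) = 3/8, P(Z=2) = 1/2, P(Z=3) = 1/8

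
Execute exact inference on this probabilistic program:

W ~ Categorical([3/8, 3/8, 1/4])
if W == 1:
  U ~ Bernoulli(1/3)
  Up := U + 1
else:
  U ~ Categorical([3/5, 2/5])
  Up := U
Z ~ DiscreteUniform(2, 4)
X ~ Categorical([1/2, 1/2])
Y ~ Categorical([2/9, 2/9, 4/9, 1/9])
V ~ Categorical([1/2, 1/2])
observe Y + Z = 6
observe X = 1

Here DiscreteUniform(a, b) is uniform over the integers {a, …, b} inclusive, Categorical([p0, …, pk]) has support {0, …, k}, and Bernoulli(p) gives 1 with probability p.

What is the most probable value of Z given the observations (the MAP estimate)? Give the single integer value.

Enumerate traces; 24 have nonzero weight after conditioning:
  (W=0, U=0, Z=3, X=1, Y=3, V=0) weight 1/480
  (W=0, U=0, Z=3, X=1, Y=3, V=1) weight 1/480
  (W=0, U=0, Z=4, X=1, Y=2, V=0) weight 1/120
  (W=0, U=0, Z=4, X=1, Y=2, V=1) weight 1/120
  (W=0, U=1, Z=3, X=1, Y=3, V=0) weight 1/720
  (W=0, U=1, Z=3, X=1, Y=3, V=1) weight 1/720
  (W=0, U=1, Z=4, X=1, Y=2, V=0) weight 1/180
  (W=0, U=1, Z=4, X=1, Y=2, V=1) weight 1/180
  … 16 more
Group by Z:
  weight(Z=3) = 1/54
  weight(Z=4) = 2/27
Total weight = 1/54 + 2/27 = 5/54
P(Z=3 | obs) = 1/54 / 5/54 = 1/5
P(Z=4 | obs) = 2/27 / 5/54 = 4/5
argmax = 4

argmax_v P(Z = v | obs) = 4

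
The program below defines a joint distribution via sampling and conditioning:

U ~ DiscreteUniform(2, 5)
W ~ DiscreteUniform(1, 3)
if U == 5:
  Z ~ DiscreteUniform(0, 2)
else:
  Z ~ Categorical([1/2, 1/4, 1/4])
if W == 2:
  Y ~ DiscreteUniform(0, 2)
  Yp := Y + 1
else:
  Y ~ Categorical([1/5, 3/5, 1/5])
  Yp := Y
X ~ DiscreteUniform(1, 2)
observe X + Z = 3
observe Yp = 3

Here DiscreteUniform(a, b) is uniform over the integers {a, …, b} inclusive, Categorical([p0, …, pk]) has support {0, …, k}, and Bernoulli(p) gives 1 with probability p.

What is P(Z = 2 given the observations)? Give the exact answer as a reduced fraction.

Enumerate traces; 8 have nonzero weight after conditioning:
  (U=2, W=2, Z=1, Y=2, X=2) weight 1/288
  (U=2, W=2, Z=2, Y=2, X=1) weight 1/288
  (U=3, W=2, Z=1, Y=2, X=2) weight 1/288
  (U=3, W=2, Z=2, Y=2, X=1) weight 1/288
  (U=4, W=2, Z=1, Y=2, X=2) weight 1/288
  (U=4, W=2, Z=2, Y=2, X=1) weight 1/288
  (U=5, W=2, Z=1, Y=2, X=2) weight 1/216
  (U=5, W=2, Z=2, Y=2, X=1) weight 1/216
Group by Z:
  weight(Z=1) = 13/864
  weight(Z=2) = 13/864
Total weight = 13/864 + 13/864 = 13/432
P(Z=1 | obs) = 13/864 / 13/432 = 1/2
P(Z=2 | obs) = 13/864 / 13/432 = 1/2

P(Z = 2 | obs) = 1/2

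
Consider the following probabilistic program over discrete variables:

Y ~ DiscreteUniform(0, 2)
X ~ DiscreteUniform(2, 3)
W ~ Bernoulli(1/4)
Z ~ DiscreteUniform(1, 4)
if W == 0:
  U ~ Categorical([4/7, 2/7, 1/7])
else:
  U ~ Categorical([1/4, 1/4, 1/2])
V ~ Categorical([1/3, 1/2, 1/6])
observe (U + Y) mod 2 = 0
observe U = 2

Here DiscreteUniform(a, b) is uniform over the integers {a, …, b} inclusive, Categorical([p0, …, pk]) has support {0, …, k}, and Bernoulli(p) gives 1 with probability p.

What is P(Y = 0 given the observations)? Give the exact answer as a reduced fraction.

P(Y = 0 | obs) = 1/2

Enumerate traces; 96 have nonzero weight after conditioning:
  (Y=0, X=2, W=0, Z=1, U=2, V=0) weight 1/672
  (Y=0, X=2, W=0, Z=1, U=2, V=1) weight 1/448
  (Y=0, X=2, W=0, Z=1, U=2, V=2) weight 1/1344
  (Y=0, X=2, W=0, Z=2, U=2, V=0) weight 1/672
  (Y=0, X=2, W=0, Z=2, U=2, V=1) weight 1/448
  (Y=0, X=2, W=0, Z=2, U=2, V=2) weight 1/1344
  (Y=0, X=2, W=0, Z=3, U=2, V=0) weight 1/672
  (Y=0, X=2, W=0, Z=3, U=2, V=1) weight 1/448
  (Y=2, X=2, W=0, Z=1, U=2, V=0) weight 1/672
  … 87 more
Group by Y:
  weight(Y=0) = 13/168
  weight(Y=2) = 13/168
Total weight = 13/168 + 13/168 = 13/84
P(Y=0 | obs) = 13/168 / 13/84 = 1/2
P(Y=2 | obs) = 13/168 / 13/84 = 1/2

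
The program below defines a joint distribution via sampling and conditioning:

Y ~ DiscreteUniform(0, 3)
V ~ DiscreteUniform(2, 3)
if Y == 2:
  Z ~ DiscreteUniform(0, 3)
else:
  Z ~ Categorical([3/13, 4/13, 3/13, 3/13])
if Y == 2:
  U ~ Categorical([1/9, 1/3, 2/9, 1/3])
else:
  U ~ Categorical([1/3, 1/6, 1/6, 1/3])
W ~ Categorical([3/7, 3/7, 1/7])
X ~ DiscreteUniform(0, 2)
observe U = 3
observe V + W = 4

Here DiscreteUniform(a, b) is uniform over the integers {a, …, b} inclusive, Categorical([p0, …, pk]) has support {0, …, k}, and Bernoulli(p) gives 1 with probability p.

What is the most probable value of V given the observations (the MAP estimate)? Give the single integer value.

Enumerate traces; 96 have nonzero weight after conditioning:
  (Y=0, V=2, Z=0, U=3, W=2, X=0) weight 1/2184
  (Y=0, V=2, Z=0, U=3, W=2, X=1) weight 1/2184
  (Y=0, V=2, Z=0, U=3, W=2, X=2) weight 1/2184
  (Y=0, V=2, Z=1, U=3, W=2, X=0) weight 1/1638
  (Y=0, V=2, Z=1, U=3, W=2, X=1) weight 1/1638
  (Y=0, V=2, Z=1, U=3, W=2, X=2) weight 1/1638
  (Y=0, V=2, Z=2, U=3, W=2, X=0) weight 1/2184
  (Y=0, V=2, Z=2, U=3, W=2, X=1) weight 1/2184
  (Y=0, V=3, Z=0, U=3, W=1, X=0) weight 1/728
  … 87 more
Group by V:
  weight(V=2) = 1/42
  weight(V=3) = 1/14
Total weight = 1/42 + 1/14 = 2/21
P(V=2 | obs) = 1/42 / 2/21 = 1/4
P(V=3 | obs) = 1/14 / 2/21 = 3/4
argmax = 3

argmax_v P(V = v | obs) = 3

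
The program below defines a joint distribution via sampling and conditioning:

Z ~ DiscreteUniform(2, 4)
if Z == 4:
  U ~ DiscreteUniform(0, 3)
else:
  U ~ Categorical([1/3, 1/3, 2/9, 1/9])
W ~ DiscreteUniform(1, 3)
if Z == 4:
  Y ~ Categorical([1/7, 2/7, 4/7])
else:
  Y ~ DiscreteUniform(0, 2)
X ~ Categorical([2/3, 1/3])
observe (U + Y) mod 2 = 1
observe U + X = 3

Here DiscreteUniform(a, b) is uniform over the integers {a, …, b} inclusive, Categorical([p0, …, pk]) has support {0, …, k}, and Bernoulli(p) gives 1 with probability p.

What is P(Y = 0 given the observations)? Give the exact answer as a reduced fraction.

P(Y = 0 | obs) = 83/330

Enumerate traces; 27 have nonzero weight after conditioning:
  (Z=2, U=2, W=1, Y=1, X=1) weight 2/729
  (Z=2, U=2, W=2, Y=1, X=1) weight 2/729
  (Z=2, U=2, W=3, Y=1, X=1) weight 2/729
  (Z=2, U=3, W=1, Y=0, X=0) weight 2/729
  (Z=2, U=3, W=1, Y=2, X=0) weight 2/729
  (Z=2, U=3, W=2, Y=0, X=0) weight 2/729
  (Z=2, U=3, W=2, Y=2, X=0) weight 2/729
  (Z=2, U=3, W=3, Y=0, X=0) weight 2/729
  … 19 more
Group by Y:
  weight(Y=0) = 83/3402
  weight(Y=1) = 83/3402
  weight(Y=2) = 82/1701
Total weight = 83/3402 + 83/3402 + 82/1701 = 55/567
P(Y=0 | obs) = 83/3402 / 55/567 = 83/330
P(Y=1 | obs) = 83/3402 / 55/567 = 83/330
P(Y=2 | obs) = 82/1701 / 55/567 = 82/165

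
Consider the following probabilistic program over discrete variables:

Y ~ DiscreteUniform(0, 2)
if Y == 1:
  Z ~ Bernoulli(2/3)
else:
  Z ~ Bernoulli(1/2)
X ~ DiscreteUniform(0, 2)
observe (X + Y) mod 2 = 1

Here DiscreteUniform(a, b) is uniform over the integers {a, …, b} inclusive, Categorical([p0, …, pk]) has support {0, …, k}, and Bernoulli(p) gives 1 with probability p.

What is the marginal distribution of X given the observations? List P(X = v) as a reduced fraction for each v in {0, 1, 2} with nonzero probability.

P(X=0) = 1/4, P(X=1) = 1/2, P(X=2) = 1/4

Enumerate traces; 8 have nonzero weight after conditioning:
  (Y=0, Z=0, X=1) weight 1/18
  (Y=0, Z=1, X=1) weight 1/18
  (Y=1, Z=0, X=0) weight 1/27
  (Y=1, Z=0, X=2) weight 1/27
  (Y=1, Z=1, X=0) weight 2/27
  (Y=1, Z=1, X=2) weight 2/27
  (Y=2, Z=0, X=1) weight 1/18
  (Y=2, Z=1, X=1) weight 1/18
Group by X:
  weight(X=0) = 1/9
  weight(X=1) = 2/9
  weight(X=2) = 1/9
Total weight = 1/9 + 2/9 + 1/9 = 4/9
P(X=0 | obs) = 1/9 / 4/9 = 1/4
P(X=1 | obs) = 2/9 / 4/9 = 1/2
P(X=2 | obs) = 1/9 / 4/9 = 1/4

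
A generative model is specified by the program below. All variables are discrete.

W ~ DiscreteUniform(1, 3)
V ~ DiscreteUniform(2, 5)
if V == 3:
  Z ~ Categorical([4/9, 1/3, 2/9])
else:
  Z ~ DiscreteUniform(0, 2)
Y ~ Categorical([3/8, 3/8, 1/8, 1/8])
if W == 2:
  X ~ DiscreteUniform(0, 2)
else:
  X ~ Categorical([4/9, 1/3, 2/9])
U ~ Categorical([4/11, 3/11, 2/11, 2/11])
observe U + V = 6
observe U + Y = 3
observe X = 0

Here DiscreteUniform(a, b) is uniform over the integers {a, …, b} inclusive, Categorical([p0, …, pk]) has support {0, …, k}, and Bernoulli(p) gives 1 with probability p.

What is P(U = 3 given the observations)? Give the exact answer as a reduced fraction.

P(U = 3 | obs) = 2/5

Enumerate traces; 27 have nonzero weight after conditioning:
  (W=1, V=3, Z=0, Y=0, X=0, U=3) weight 1/891
  (W=1, V=3, Z=1, Y=0, X=0, U=3) weight 1/1188
  (W=1, V=3, Z=2, Y=0, X=0, U=3) weight 1/1782
  (W=1, V=4, Z=0, Y=1, X=0, U=2) weight 1/1188
  (W=1, V=4, Z=1, Y=1, X=0, U=2) weight 1/1188
  (W=1, V=4, Z=2, Y=1, X=0, U=2) weight 1/1188
  (W=1, V=5, Z=0, Y=2, X=0, U=1) weight 1/2376
  (W=1, V=5, Z=1, Y=2, X=0, U=1) weight 1/2376
  … 19 more
Group by U:
  weight(U=1) = 1/288
  weight(U=2) = 1/144
  weight(U=3) = 1/144
Total weight = 1/288 + 1/144 + 1/144 = 5/288
P(U=1 | obs) = 1/288 / 5/288 = 1/5
P(U=2 | obs) = 1/144 / 5/288 = 2/5
P(U=3 | obs) = 1/144 / 5/288 = 2/5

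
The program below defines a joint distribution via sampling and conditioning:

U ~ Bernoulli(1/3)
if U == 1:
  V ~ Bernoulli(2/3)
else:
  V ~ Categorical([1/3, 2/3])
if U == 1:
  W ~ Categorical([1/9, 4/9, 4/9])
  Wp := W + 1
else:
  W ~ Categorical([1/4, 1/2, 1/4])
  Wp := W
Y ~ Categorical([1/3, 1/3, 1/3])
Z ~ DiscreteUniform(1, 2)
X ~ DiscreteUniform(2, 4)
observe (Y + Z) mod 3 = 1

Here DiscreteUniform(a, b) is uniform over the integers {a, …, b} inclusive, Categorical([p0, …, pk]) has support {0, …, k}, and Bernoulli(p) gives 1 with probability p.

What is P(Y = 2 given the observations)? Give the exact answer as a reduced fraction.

P(Y = 2 | obs) = 1/2

Enumerate traces; 72 have nonzero weight after conditioning:
  (U=0, V=0, W=0, Y=0, Z=1, X=2) weight 1/324
  (U=0, V=0, W=0, Y=0, Z=1, X=3) weight 1/324
  (U=0, V=0, W=0, Y=0, Z=1, X=4) weight 1/324
  (U=0, V=0, W=0, Y=2, Z=2, X=2) weight 1/324
  (U=0, V=0, W=0, Y=2, Z=2, X=3) weight 1/324
  (U=0, V=0, W=0, Y=2, Z=2, X=4) weight 1/324
  (U=0, V=0, W=1, Y=0, Z=1, X=2) weight 1/162
  (U=0, V=0, W=1, Y=0, Z=1, X=3) weight 1/162
  … 64 more
Group by Y:
  weight(Y=0) = 1/6
  weight(Y=2) = 1/6
Total weight = 1/6 + 1/6 = 1/3
P(Y=0 | obs) = 1/6 / 1/3 = 1/2
P(Y=2 | obs) = 1/6 / 1/3 = 1/2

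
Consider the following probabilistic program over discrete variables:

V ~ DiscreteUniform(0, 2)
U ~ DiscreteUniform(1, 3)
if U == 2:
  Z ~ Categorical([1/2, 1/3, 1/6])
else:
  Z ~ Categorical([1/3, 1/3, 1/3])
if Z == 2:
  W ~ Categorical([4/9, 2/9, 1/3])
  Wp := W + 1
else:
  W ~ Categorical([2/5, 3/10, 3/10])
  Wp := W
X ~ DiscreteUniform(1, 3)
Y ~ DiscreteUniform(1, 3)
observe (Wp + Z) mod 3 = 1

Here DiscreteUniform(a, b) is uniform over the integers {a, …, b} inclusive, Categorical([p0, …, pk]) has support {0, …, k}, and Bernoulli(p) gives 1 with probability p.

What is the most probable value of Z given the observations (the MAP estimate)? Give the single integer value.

argmax_v P(Z = v | obs) = 1

Enumerate traces; 243 have nonzero weight after conditioning:
  (V=0, U=1, Z=0, W=1, X=1, Y=1) weight 1/810
  (V=0, U=1, Z=0, W=1, X=1, Y=2) weight 1/810
  (V=0, U=1, Z=0, W=1, X=1, Y=3) weight 1/810
  (V=0, U=1, Z=0, W=1, X=2, Y=1) weight 1/810
  (V=0, U=1, Z=0, W=1, X=2, Y=2) weight 1/810
  (V=0, U=1, Z=0, W=1, X=2, Y=3) weight 1/810
  (V=0, U=1, Z=0, W=1, X=3, Y=1) weight 1/810
  (V=0, U=1, Z=0, W=1, X=3, Y=2) weight 1/810
  (V=0, U=1, Z=1, W=0, X=1, Y=1) weight 2/1215
  (V=0, U=1, Z=2, W=1, X=1, Y=1) weight 2/2187
  … 233 more
Group by Z:
  weight(Z=0) = 7/60
  weight(Z=1) = 2/15
  weight(Z=2) = 5/81
Total weight = 7/60 + 2/15 + 5/81 = 101/324
P(Z=0 | obs) = 7/60 / 101/324 = 189/505
P(Z=1 | obs) = 2/15 / 101/324 = 216/505
P(Z=2 | obs) = 5/81 / 101/324 = 20/101
argmax = 1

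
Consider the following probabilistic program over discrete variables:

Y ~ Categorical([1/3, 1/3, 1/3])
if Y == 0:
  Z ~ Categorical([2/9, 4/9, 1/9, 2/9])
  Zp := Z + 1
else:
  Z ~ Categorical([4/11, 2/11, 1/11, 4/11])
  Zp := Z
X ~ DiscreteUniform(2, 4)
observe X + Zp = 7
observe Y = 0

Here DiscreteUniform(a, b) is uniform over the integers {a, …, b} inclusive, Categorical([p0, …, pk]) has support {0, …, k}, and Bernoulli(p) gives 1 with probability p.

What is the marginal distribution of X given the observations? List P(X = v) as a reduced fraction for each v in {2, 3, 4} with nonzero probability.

Enumerate traces; 2 have nonzero weight after conditioning:
  (Y=0, Z=2, X=4) weight 1/81
  (Y=0, Z=3, X=3) weight 2/81
Group by X:
  weight(X=3) = 2/81
  weight(X=4) = 1/81
Total weight = 2/81 + 1/81 = 1/27
P(X=3 | obs) = 2/81 / 1/27 = 2/3
P(X=4 | obs) = 1/81 / 1/27 = 1/3

P(X=3) = 2/3, P(X=4) = 1/3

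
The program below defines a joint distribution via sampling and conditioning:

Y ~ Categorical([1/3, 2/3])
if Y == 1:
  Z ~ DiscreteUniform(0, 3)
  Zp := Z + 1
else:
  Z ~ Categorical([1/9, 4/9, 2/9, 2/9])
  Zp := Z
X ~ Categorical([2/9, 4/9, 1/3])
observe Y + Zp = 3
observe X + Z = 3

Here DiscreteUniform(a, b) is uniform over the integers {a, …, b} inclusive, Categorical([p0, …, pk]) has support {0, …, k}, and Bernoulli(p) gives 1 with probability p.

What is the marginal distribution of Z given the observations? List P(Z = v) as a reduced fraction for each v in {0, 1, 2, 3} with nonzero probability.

P(Z=1) = 27/35, P(Z=3) = 8/35

Enumerate traces; 2 have nonzero weight after conditioning:
  (Y=0, Z=3, X=0) weight 4/243
  (Y=1, Z=1, X=2) weight 1/18
Group by Z:
  weight(Z=1) = 1/18
  weight(Z=3) = 4/243
Total weight = 1/18 + 4/243 = 35/486
P(Z=1 | obs) = 1/18 / 35/486 = 27/35
P(Z=3 | obs) = 4/243 / 35/486 = 8/35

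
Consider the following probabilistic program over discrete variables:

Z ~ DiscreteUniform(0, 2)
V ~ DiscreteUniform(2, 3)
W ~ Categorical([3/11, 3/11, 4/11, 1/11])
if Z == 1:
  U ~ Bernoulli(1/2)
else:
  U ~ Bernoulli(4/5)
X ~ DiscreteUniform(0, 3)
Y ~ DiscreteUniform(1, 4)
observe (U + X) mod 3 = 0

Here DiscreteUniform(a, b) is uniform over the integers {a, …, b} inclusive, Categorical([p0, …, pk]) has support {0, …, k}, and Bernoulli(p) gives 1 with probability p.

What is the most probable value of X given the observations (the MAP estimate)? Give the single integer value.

Enumerate traces; 288 have nonzero weight after conditioning:
  (Z=0, V=2, W=0, U=0, X=0, Y=1) weight 1/1760
  (Z=0, V=2, W=0, U=0, X=0, Y=2) weight 1/1760
  (Z=0, V=2, W=0, U=0, X=0, Y=3) weight 1/1760
  (Z=0, V=2, W=0, U=0, X=0, Y=4) weight 1/1760
  (Z=0, V=2, W=0, U=0, X=3, Y=1) weight 1/1760
  (Z=0, V=2, W=0, U=0, X=3, Y=2) weight 1/1760
  (Z=0, V=2, W=0, U=0, X=3, Y=3) weight 1/1760
  (Z=0, V=2, W=0, U=0, X=3, Y=4) weight 1/1760
  (Z=0, V=2, W=0, U=1, X=2, Y=1) weight 1/440
  … 279 more
Group by X:
  weight(X=0) = 3/40
  weight(X=2) = 7/40
  weight(X=3) = 3/40
Total weight = 3/40 + 7/40 + 3/40 = 13/40
P(X=0 | obs) = 3/40 / 13/40 = 3/13
P(X=2 | obs) = 7/40 / 13/40 = 7/13
P(X=3 | obs) = 3/40 / 13/40 = 3/13
argmax = 2

argmax_v P(X = v | obs) = 2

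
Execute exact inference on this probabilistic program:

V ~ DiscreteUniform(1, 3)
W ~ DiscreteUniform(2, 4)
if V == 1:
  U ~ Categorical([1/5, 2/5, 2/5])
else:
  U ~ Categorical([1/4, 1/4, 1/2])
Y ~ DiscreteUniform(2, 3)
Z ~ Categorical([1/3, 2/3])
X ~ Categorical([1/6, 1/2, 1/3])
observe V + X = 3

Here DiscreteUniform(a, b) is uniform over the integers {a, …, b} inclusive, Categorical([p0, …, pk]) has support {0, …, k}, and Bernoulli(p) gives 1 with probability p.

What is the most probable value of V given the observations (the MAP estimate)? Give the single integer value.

Enumerate traces; 108 have nonzero weight after conditioning:
  (V=1, W=2, U=0, Y=2, Z=0, X=2) weight 1/810
  (V=1, W=2, U=0, Y=2, Z=1, X=2) weight 1/405
  (V=1, W=2, U=0, Y=3, Z=0, X=2) weight 1/810
  (V=1, W=2, U=0, Y=3, Z=1, X=2) weight 1/405
  (V=1, W=2, U=1, Y=2, Z=0, X=2) weight 1/405
  (V=1, W=2, U=1, Y=2, Z=1, X=2) weight 2/405
  (V=1, W=2, U=1, Y=3, Z=0, X=2) weight 1/405
  (V=1, W=2, U=1, Y=3, Z=1, X=2) weight 2/405
  (V=2, W=2, U=0, Y=2, Z=0, X=1) weight 1/432
  (V=3, W=2, U=0, Y=2, Z=0, X=0) weight 1/1296
  … 98 more
Group by V:
  weight(V=1) = 1/9
  weight(V=2) = 1/6
  weight(V=3) = 1/18
Total weight = 1/9 + 1/6 + 1/18 = 1/3
P(V=1 | obs) = 1/9 / 1/3 = 1/3
P(V=2 | obs) = 1/6 / 1/3 = 1/2
P(V=3 | obs) = 1/18 / 1/3 = 1/6
argmax = 2

argmax_v P(V = v | obs) = 2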